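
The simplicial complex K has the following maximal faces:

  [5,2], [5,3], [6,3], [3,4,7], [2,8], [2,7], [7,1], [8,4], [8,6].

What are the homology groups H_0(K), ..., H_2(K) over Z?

Order the vertices as 1 < 2 < 3 < 4 < 5 < 6 < 7 < 8. Listing each simplex with vertices in this order, K has dimension 2 with simplices:

  0-simplices (8): [1], [2], [3], [4], [5], [6], [7], [8]
  1-simplices (11): [1,7], [2,5], [2,7], [2,8], [3,4], [3,5], [3,6], [3,7], [4,7], [4,8], [6,8]
  2-simplices (1): [3,4,7]

so the chain groups are C_0 ≅ Z^8, C_1 ≅ Z^11, C_2 ≅ Z^1.

Boundary ∂_1: C_1 → C_0 maps an edge to its endpoints' difference, ∂[p,q] = q − p. For instance
  ∂[4,7] = [7] − [4].
The 8×11 boundary matrix has rank 7 and Smith normal form diag(1,1,1,1,1,1,1).

∂_2: C_2 → C_1 acts by ∂[p,q,r] = [q,r] − [p,r] + [p,q]. For instance
  ∂[3,4,7] = [4,7] − [3,7] + [3,4].
The resulting 11×1 matrix has rank 1, and its Smith normal form has invariant factors (1).

Now H_k = ker ∂_k / im ∂_{k+1}, so:

  H_0: rank C_0 − rank ∂_1 = 8 − 7 = 1, and the invariant factors of ∂_1 are all 1, so H_0 ≅ Z.
  H_1: rank ker ∂_1 − rank ∂_2 = (11 − 7) − 1 = 3, and the invariant factors of ∂_2 are all 1, so H_1 ≅ Z^3.
  H_2: rank ker ∂_2 − rank ∂_3 = (1 − 1) − 0 = 0, and there is no ∂_3, so H_2 ≅ 0.

As a check, the Euler characteristic is 8 − 11 + 1 = -2, which agrees with 1 − 3 + 0 = -2.

H_0 ≅ Z,  H_1 ≅ Z^3,  H_2 = 0.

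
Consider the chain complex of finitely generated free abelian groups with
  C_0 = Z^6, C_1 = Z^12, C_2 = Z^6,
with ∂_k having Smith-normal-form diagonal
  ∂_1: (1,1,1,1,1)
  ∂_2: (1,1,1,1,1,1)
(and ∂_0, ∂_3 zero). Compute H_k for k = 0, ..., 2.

H_0: b_0 = 6 − 0 − 5 = 1; torsion from ∂_1 factors > 1: none. So H_0 = Z.
H_1: b_1 = 12 − 5 − 6 = 1; torsion from ∂_2 factors > 1: none. So H_1 = Z.
H_2: b_2 = 6 − 6 − 0 = 0; torsion from ∂_3 factors > 1: none. So H_2 = 0.

H_0 = Z,  H_1 = Z,  H_2 = 0.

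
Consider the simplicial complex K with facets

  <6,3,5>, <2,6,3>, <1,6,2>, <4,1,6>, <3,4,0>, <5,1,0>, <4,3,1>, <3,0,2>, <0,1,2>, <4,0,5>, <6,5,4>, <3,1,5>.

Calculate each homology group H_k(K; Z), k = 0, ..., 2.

Order the vertices as 0 < 1 < 2 < 3 < 4 < 5 < 6. Listing each simplex with vertices in this order, K has dimension 2 with simplices:

  0-simplices (7): [0], [1], [2], [3], [4], [5], [6]
  1-simplices (18): [0,1], [0,2], [0,3], [0,4], [0,5], [1,2], [1,3], [1,4], [1,5], [1,6], [2,3], [2,6], [3,4], [3,5], [3,6], [4,5], [4,6], [5,6]
  2-simplices (12): [0,1,2], [0,1,5], [0,2,3], [0,3,4], [0,4,5], [1,2,6], [1,3,4], [1,3,5], [1,4,6], [2,3,6], [3,5,6], [4,5,6]

giving chain groups C_0 ≅ Z^7, C_1 ≅ Z^18, C_2 ≅ Z^12.

∂_1: C_1 → C_0 sends each edge [p,q] (with p < q) to q − p. For instance
  ∂[4,6] = [6] − [4].
The 7×18 boundary matrix has rank 6 and Smith normal form diag(1,1,1,1,1,1).

The boundary map ∂_2: C_2 → C_1 sends each 2-simplex [p,q,r] to [q,r] − [p,r] + [p,q]. For instance
  ∂[0,1,2] = [1,2] − [0,2] + [0,1],
  ∂[0,1,5] = [1,5] − [0,5] + [0,1].
The 18×12 boundary matrix has rank 12 and Smith normal form diag(1,1,1,1,1,1,1,1,1,1,1,2).

Computing H_k = (kernel of ∂_k) / (image of ∂_{k+1}):

  H_0: rank C_0 − rank ∂_1 = 7 − 6 = 1, and the invariant factors of ∂_1 are all 1, so H_0 ≅ Z.
  H_1: rank ker ∂_1 − rank ∂_2 = (18 − 6) − 12 = 0, and ∂_2 has invariant factor 2 > 1, so H_1 ≅ Z/2.
  H_2: rank ker ∂_2 − rank ∂_3 = (12 − 12) − 0 = 0, and there is no ∂_3, so H_2 ≅ 0.

(K is a triangulation of the real projective plane RP^2.)

H_0 ≅ Z,  H_1 ≅ Z/2,  H_2 = 0.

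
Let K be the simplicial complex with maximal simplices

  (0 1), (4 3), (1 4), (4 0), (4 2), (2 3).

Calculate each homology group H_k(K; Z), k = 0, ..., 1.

H_0 ≅ Z,  H_1 ≅ Z^2.

Order the vertices as 0 < 1 < 2 < 3 < 4. Listing each simplex with vertices in this order, K has dimension 1 with simplices:

  0-simplices (5): [0], [1], [2], [3], [4]
  1-simplices (6): [0,1], [0,4], [1,4], [2,3], [2,4], [3,4]

giving chain groups C_0 ≅ Z^5, C_1 ≅ Z^6.

∂_1: C_1 → C_0 sends each edge [p,q] (with p < q) to q − p. For instance
  ∂[2,4] = [4] − [2].
The resulting 5×6 matrix has rank 4, and its Smith normal form has invariant factors (1,1,1,1).

Computing H_k = (kernel of ∂_k) / (image of ∂_{k+1}):

  H_0: rank C_0 − rank ∂_1 = 5 − 4 = 1, and the invariant factors of ∂_1 are all 1, so H_0 = Z.
  H_1: rank ker ∂_1 − rank ∂_2 = (6 − 4) − 0 = 2, and there is no ∂_2, so H_1 = Z^2.

As a check, the Euler characteristic is 5 − 6 = -1, which agrees with 1 − 2 = -1.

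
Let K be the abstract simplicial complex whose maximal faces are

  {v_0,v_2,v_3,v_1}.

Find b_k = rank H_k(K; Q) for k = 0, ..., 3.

b_0 = 1, b_1 = 0, b_2 = 0, b_3 = 0.

Order the vertices as v_0 < v_1 < v_2 < v_3. Listing each simplex with vertices in this order, K has dimension 3 with simplices:

  0-simplices (4): [v_0], [v_1], [v_2], [v_3]
  1-simplices (6): [v_0,v_1], [v_0,v_2], [v_0,v_3], [v_1,v_2], [v_1,v_3], [v_2,v_3]
  2-simplices (4): [v_0,v_1,v_2], [v_0,v_1,v_3], [v_0,v_2,v_3], [v_1,v_2,v_3]
  3-simplices (1): [v_0,v_1,v_2,v_3]

so the chain groups are C_0 ≅ Z^4, C_1 ≅ Z^6, C_2 ≅ Z^4, C_3 ≅ Z^1.

∂_1: C_1 → C_0 is given by ∂[p,q] = [q] − [p]. For instance
  ∂[v_0,v_2] = [v_2] − [v_0].
As a 4×6 matrix over Z this has rank 3, with invariant factors (1,1,1).

Boundary ∂_2: C_2 → C_1 acts by ∂[p,q,r] = [q,r] − [p,r] + [p,q]. For instance
  ∂[v_0,v_1,v_2] = [v_1,v_2] − [v_0,v_2] + [v_0,v_1],
  ∂[v_0,v_2,v_3] = [v_2,v_3] − [v_0,v_3] + [v_0,v_2].
The resulting 6×4 matrix has rank 3, and its Smith normal form has invariant factors (1,1,1).

Boundary ∂_3: C_3 → C_2 sends each 3-simplex σ to the alternating sum Σ_i (−1)^i (σ with its i-th vertex removed). For instance
  ∂[v_0,v_1,v_2,v_3] = [v_1,v_2,v_3] − [v_0,v_2,v_3] + [v_0,v_1,v_3] − [v_0,v_1,v_2].
This gives a 4×1 integer matrix of rank 1; reducing to Smith normal form yields diagonal entries (1).

From H_k ≅ ker(∂_k) / im(∂_{k+1}) we obtain:

  H_0: rank C_0 − rank ∂_1 = 4 − 3 = 1, and the invariant factors of ∂_1 are all 1, so H_0 = Z.
  H_1: rank ker ∂_1 − rank ∂_2 = (6 − 3) − 3 = 0, and the invariant factors of ∂_2 are all 1, so H_1 = 0.
  H_2: rank ker ∂_2 − rank ∂_3 = (4 − 3) − 1 = 0, and the invariant factors of ∂_3 are all 1, so H_2 = 0.
  H_3: rank ker ∂_3 − rank ∂_4 = (1 − 1) − 0 = 0, and there is no ∂_4, so H_3 = 0.

(K is a triangulation of the 3-simplex.)

Hence the Betti numbers are b_0 = 1, b_1 = 0, b_2 = 0, b_3 = 0.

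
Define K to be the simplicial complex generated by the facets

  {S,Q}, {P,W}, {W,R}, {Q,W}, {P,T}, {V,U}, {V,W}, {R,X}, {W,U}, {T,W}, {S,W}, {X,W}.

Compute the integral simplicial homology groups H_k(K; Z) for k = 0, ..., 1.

H_0 ≅ Z,  H_1 ≅ Z^4.

Fix the vertex order P < Q < R < S < T < U < V < W < X and write every simplex with vertices in increasing order. Then dim K = 1 and the simplices of K are:

  0-simplices (9): P, Q, R, S, T, U, V, W, X
  1-simplices (12): PT, PW, QS, QW, RW, RX, SW, TW, UV, UW, VW, WX

Hence C_0 ≅ Z^9, C_1 ≅ Z^12.

∂_1: C_1 → C_0 is given by ∂[p,q] = [q] − [p].
The 9×12 boundary matrix has rank 8 and Smith normal form diag(1,1,1,1,1,1,1,1).

Reading off H_k = ker ∂_k / im ∂_{k+1}:

  H_0: rank C_0 − rank ∂_1 = 9 − 8 = 1, and the invariant factors of ∂_1 are all 1, so H_0 = Z.
  H_1: rank ker ∂_1 − rank ∂_2 = (12 − 8) − 0 = 4, and there is no ∂_2, so H_1 = Z^4.

(K is a triangulation of a wedge of 4 circles.)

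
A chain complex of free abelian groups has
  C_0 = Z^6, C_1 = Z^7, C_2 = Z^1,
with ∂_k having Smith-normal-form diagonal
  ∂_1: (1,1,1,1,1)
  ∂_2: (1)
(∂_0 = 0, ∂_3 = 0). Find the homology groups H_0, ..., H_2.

H_0: b_0 = 6 − 0 − 5 = 1; torsion from ∂_1 factors > 1: none. So H_0 ≅ Z.
H_1: b_1 = 7 − 5 − 1 = 1; torsion from ∂_2 factors > 1: none. So H_1 ≅ Z.
H_2: b_2 = 1 − 1 − 0 = 0; torsion from ∂_3 factors > 1: none. So H_2 ≅ 0.

H_0 ≅ Z,  H_1 ≅ Z,  H_2 = 0.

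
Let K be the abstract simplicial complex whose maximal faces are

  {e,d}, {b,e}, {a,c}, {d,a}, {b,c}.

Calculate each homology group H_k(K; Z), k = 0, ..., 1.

Fix the vertex order a < b < c < d < e and write every simplex with vertices in increasing order. Then dim K = 1 and the simplices of K are:

  0-simplices (5): a, b, c, d, e
  1-simplices (5): ac, ad, bc, be, de

so the chain groups are C_0 ≅ Z^5, C_1 ≅ Z^5.

The boundary map ∂_1: C_1 → C_0 is given by ∂[p,q] = [q] − [p]. For instance
  ∂ad = d − a.
The resulting 5×5 matrix has rank 4, and its Smith normal form has invariant factors (1,1,1,1).

From H_k ≅ ker(∂_k) / im(∂_{k+1}) we obtain:

  H_0: rank C_0 − rank ∂_1 = 5 − 4 = 1, and the invariant factors of ∂_1 are all 1, so H_0 ≅ Z.
  H_1: rank ker ∂_1 − rank ∂_2 = (5 − 4) − 0 = 1, and there is no ∂_2, so H_1 ≅ Z.

H_0 ≅ Z,  H_1 ≅ Z.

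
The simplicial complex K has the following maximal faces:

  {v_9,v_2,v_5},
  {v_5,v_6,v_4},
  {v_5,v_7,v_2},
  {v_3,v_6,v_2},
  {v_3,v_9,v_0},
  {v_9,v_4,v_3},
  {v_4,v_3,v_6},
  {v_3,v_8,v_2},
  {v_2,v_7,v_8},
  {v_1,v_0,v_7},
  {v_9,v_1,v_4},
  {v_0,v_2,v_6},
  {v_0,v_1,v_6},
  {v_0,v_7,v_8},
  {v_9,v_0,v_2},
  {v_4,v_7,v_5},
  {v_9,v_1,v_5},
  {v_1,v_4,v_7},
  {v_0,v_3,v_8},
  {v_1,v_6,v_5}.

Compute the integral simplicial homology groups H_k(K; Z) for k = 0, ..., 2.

H_0 ≅ Z,  H_1 ≅ Z ⊕ Z/2,  H_2 = 0.

Order the vertices as v_0 < v_1 < v_2 < v_3 < v_4 < v_5 < v_6 < v_7 < v_8 < v_9. Listing each simplex with vertices in this order, K has dimension 2 with simplices:

  0-simplices (10): [v_0], [v_1], [v_2], [v_3], [v_4], [v_5], [v_6], [v_7], [v_8], [v_9]
  1-simplices (30): (30 of them)
  2-simplices (20): (20 of them)

giving chain groups C_0 ≅ Z^10, C_1 ≅ Z^30, C_2 ≅ Z^20.

∂_1: C_1 → C_0 sends each edge [p,q] (with p < q) to q − p. For instance
  ∂[v_1,v_7] = [v_7] − [v_1].
The resulting 10×30 matrix has rank 9, and its Smith normal form has invariant factors (1,1,1,1,1,1,1,1,1).

∂_2: C_2 → C_1 acts by ∂[p,q,r] = [q,r] − [p,r] + [p,q]. For instance
  ∂[v_2,v_7,v_8] = [v_7,v_8] − [v_2,v_8] + [v_2,v_7],
  ∂[v_2,v_3,v_8] = [v_3,v_8] − [v_2,v_8] + [v_2,v_3].
The 30×20 boundary matrix has rank 20 and Smith normal form diag(1,1,1,1,1,1,1,1,1,1,1,1,1,1,1,1,1,1,1,2).

Now H_k = ker ∂_k / im ∂_{k+1}, so:

  H_0: rank C_0 − rank ∂_1 = 10 − 9 = 1, and the invariant factors of ∂_1 are all 1, so H_0 = Z.
  H_1: rank ker ∂_1 − rank ∂_2 = (30 − 9) − 20 = 1, and ∂_2 has invariant factor 2 > 1, so H_1 = Z ⊕ Z/2.
  H_2: rank ker ∂_2 − rank ∂_3 = (20 − 20) − 0 = 0, and there is no ∂_3, so H_2 = 0.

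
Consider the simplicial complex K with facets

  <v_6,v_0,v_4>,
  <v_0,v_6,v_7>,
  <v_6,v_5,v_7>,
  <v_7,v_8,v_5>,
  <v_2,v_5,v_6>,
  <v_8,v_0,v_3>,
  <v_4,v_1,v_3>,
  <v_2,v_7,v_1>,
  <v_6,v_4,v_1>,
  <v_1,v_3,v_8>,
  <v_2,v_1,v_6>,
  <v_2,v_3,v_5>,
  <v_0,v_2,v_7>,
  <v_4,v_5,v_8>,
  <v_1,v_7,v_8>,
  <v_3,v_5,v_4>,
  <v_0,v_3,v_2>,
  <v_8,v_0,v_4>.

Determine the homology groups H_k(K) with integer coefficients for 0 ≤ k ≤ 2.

Fix the vertex order v_0 < v_1 < v_2 < v_3 < v_4 < v_5 < v_6 < v_7 < v_8 and write every simplex with vertices in increasing order. Then dim K = 2 and the simplices of K are:

  0-simplices (9): [v_0], [v_1], [v_2], [v_3], [v_4], [v_5], [v_6], [v_7], [v_8]
  1-simplices (27): (27 of them)
  2-simplices (18): (18 of them)

Hence C_0 ≅ Z^9, C_1 ≅ Z^27, C_2 ≅ Z^18.

Boundary ∂_1: C_1 → C_0 is given by ∂[p,q] = [q] − [p]. For instance
  ∂[v_2,v_5] = [v_5] − [v_2].
The 9×27 boundary matrix has rank 8 and Smith normal form diag(1,1,1,1,1,1,1,1).

∂_2: C_2 → C_1 acts by ∂[p,q,r] = [q,r] − [p,r] + [p,q]. For instance
  ∂[v_2,v_5,v_6] = [v_5,v_6] − [v_2,v_6] + [v_2,v_5],
  ∂[v_0,v_2,v_7] = [v_2,v_7] − [v_0,v_7] + [v_0,v_2].
This gives a 27×18 integer matrix of rank 18; reducing to Smith normal form yields diagonal entries (1,1,1,1,1,1,1,1,1,1,1,1,1,1,1,1,1,2).

Computing H_k = (kernel of ∂_k) / (image of ∂_{k+1}):

  H_0: rank C_0 − rank ∂_1 = 9 − 8 = 1, and the invariant factors of ∂_1 are all 1, so H_0 = Z.
  H_1: rank ker ∂_1 − rank ∂_2 = (27 − 8) − 18 = 1, and ∂_2 has invariant factor 2 > 1, so H_1 = Z ⊕ Z/2Z.
  H_2: rank ker ∂_2 − rank ∂_3 = (18 − 18) − 0 = 0, and there is no ∂_3, so H_2 = 0.

As a check, the Euler characteristic is 9 − 27 + 18 = 0, which agrees with 1 − 1 + 0 = 0.

H_0 = Z,  H_1 = Z ⊕ Z/2Z,  H_2 = 0.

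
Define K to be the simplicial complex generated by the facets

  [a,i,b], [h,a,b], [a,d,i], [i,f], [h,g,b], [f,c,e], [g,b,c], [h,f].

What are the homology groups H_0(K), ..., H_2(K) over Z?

Fix the vertex order a < b < c < d < e < f < g < h < i and write every simplex with vertices in increasing order. Then dim K = 2 and the simplices of K are:

  0-simplices (9): a, b, c, d, e, f, g, h, i
  1-simplices (16): ab, ad, ah, ai, bc, bg, bh, bi, ce, cf, cg, di, ef, fh, fi, gh
  2-simplices (6): abh, abi, adi, bcg, bgh, cef

so the chain groups are C_0 ≅ Z^9, C_1 ≅ Z^16, C_2 ≅ Z^6.

Boundary ∂_1: C_1 → C_0 sends each edge [p,q] (with p < q) to q − p.
The 9×16 boundary matrix has rank 8 and Smith normal form diag(1,1,1,1,1,1,1,1).

The boundary map ∂_2: C_2 → C_1 sends each 2-simplex [p,q,r] to [q,r] − [p,r] + [p,q]. For instance
  ∂abh = bh − ah + ab,
  ∂bgh = gh − bh + bg.
This gives a 16×6 integer matrix of rank 6; reducing to Smith normal form yields diagonal entries (1,1,1,1,1,1).

From H_k ≅ ker(∂_k) / im(∂_{k+1}) we obtain:

  H_0: rank C_0 − rank ∂_1 = 9 − 8 = 1, and the invariant factors of ∂_1 are all 1, so H_0 = Z.
  H_1: rank ker ∂_1 − rank ∂_2 = (16 − 8) − 6 = 2, and the invariant factors of ∂_2 are all 1, so H_1 = Z^2.
  H_2: rank ker ∂_2 − rank ∂_3 = (6 − 6) − 0 = 0, and there is no ∂_3, so H_2 = 0.

As a check, the Euler characteristic is 9 − 16 + 6 = -1, which agrees with 1 − 2 + 0 = -1.

H_0 ≅ Z,  H_1 ≅ Z^2,  H_2 = 0.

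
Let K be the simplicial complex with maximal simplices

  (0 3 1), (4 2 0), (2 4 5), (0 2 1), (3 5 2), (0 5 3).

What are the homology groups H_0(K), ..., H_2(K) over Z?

H_0 = Z,  H_1 = Z,  H_2 = 0.

K has 6 vertices, 12 edges, 6 triangles.
rank ∂_0 = 0, rank ∂_1 = 5 ⇒ b_0 = 6 − 0 − 5 = 1; all invariant factors of ∂_1 are 1 so no torsion. So H_0 = Z.
rank ∂_1 = 5, rank ∂_2 = 6 ⇒ b_1 = 12 − 5 − 6 = 1; all invariant factors of ∂_2 are 1 so no torsion. So H_1 = Z.
rank ∂_2 = 6, rank ∂_3 = 0 ⇒ b_2 = 6 − 6 − 0 = 0. So H_2 = 0.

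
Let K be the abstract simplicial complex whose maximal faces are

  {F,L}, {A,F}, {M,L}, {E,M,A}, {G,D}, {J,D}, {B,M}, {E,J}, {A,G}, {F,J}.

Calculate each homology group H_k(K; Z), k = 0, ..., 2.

H_0 ≅ Z,  H_1 ≅ Z^3,  H_2 = 0.

We work with the vertex ordering A < B < D < E < F < G < J < L < M. The simplices of K, each written with vertices in increasing order, are:

  0-simplices (9): A, B, D, E, F, G, J, L, M
  1-simplices (12): AE, AF, AG, AM, BM, DG, DJ, EJ, EM, FJ, FL, LM
  2-simplices (1): AEM

Hence C_0 ≅ Z^9, C_1 ≅ Z^12, C_2 ≅ Z^1.

The boundary map ∂_1: C_1 → C_0 is given by ∂[p,q] = [q] − [p]. For instance
  ∂LM = M − L.
This gives a 9×12 integer matrix of rank 8; reducing to Smith normal form yields diagonal entries (1,1,1,1,1,1,1,1).

The boundary map ∂_2: C_2 → C_1 maps a triangle to the signed sum of its edges. For instance
  ∂AEM = EM − AM + AE.
The 12×1 boundary matrix has rank 1 and Smith normal form diag(1).

Computing H_k = (kernel of ∂_k) / (image of ∂_{k+1}):

  H_0: rank C_0 − rank ∂_1 = 9 − 8 = 1, and the invariant factors of ∂_1 are all 1, so H_0 ≅ Z.
  H_1: rank ker ∂_1 − rank ∂_2 = (12 − 8) − 1 = 3, and the invariant factors of ∂_2 are all 1, so H_1 ≅ Z^3.
  H_2: rank ker ∂_2 − rank ∂_3 = (1 − 1) − 0 = 0, and there is no ∂_3, so H_2 ≅ 0.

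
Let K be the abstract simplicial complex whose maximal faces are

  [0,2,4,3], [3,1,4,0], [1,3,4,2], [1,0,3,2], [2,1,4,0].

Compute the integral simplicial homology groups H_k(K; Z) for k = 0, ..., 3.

H_0 = Z,  H_1 = 0,  H_2 = 0,  H_3 = Z.

Order the vertices as 0 < 1 < 2 < 3 < 4. Listing each simplex with vertices in this order, K has dimension 3 with simplices:

  0-simplices (5): [0], [1], [2], [3], [4]
  1-simplices (10): [0,1], [0,2], [0,3], [0,4], [1,2], [1,3], [1,4], [2,3], [2,4], [3,4]
  2-simplices (10): [0,1,2], [0,1,3], [0,1,4], [0,2,3], [0,2,4], [0,3,4], [1,2,3], [1,2,4], [1,3,4], [2,3,4]
  3-simplices (5): [0,1,2,3], [0,1,2,4], [0,1,3,4], [0,2,3,4], [1,2,3,4]

so the chain groups are C_0 ≅ Z^5, C_1 ≅ Z^10, C_2 ≅ Z^10, C_3 ≅ Z^5.

Boundary ∂_1: C_1 → C_0 is given by ∂[p,q] = [q] − [p]. For instance
  ∂[2,4] = [4] − [2].
The resulting 5×10 matrix has rank 4, and its Smith normal form has invariant factors (1,1,1,1).

∂_2: C_2 → C_1 acts by ∂[p,q,r] = [q,r] − [p,r] + [p,q]. For instance
  ∂[0,1,3] = [1,3] − [0,3] + [0,1],
  ∂[0,2,4] = [2,4] − [0,4] + [0,2].
The resulting 10×10 matrix has rank 6, and its Smith normal form has invariant factors (1,1,1,1,1,1).

The boundary map ∂_3: C_3 → C_2 sends each 3-simplex σ to the alternating sum Σ_i (−1)^i (σ with its i-th vertex removed). For instance
  ∂[0,1,2,4] = [1,2,4] − [0,2,4] + [0,1,4] − [0,1,2],
  ∂[1,2,3,4] = [2,3,4] − [1,3,4] + [1,2,4] − [1,2,3].
The resulting 10×5 matrix has rank 4, and its Smith normal form has invariant factors (1,1,1,1).

Reading off H_k = ker ∂_k / im ∂_{k+1}:

  H_0: rank C_0 − rank ∂_1 = 5 − 4 = 1, and the invariant factors of ∂_1 are all 1, so H_0 = Z.
  H_1: rank ker ∂_1 − rank ∂_2 = (10 − 4) − 6 = 0, and the invariant factors of ∂_2 are all 1, so H_1 = 0.
  H_2: rank ker ∂_2 − rank ∂_3 = (10 − 6) − 4 = 0, and the invariant factors of ∂_3 are all 1, so H_2 = 0.
  H_3: rank ker ∂_3 − rank ∂_4 = (5 − 4) − 0 = 1, and there is no ∂_4, so H_3 = Z.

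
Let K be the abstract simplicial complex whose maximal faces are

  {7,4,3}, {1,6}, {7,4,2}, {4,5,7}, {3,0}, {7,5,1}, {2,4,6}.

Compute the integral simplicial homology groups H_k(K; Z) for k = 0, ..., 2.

H_0 ≅ Z,  H_1 ≅ Z,  H_2 = 0.

Take the total order 0 < 1 < 2 < 3 < 4 < 5 < 6 < 7 on the vertex set. Then K (dimension 2) consists of the simplices:

  0-simplices (8): [0], [1], [2], [3], [4], [5], [6], [7]
  1-simplices (13): [0,3], [1,5], [1,6], [1,7], [2,4], [2,6], [2,7], [3,4], [3,7], [4,5], [4,6], [4,7], [5,7]
  2-simplices (5): [1,5,7], [2,4,6], [2,4,7], [3,4,7], [4,5,7]

giving chain groups C_0 ≅ Z^8, C_1 ≅ Z^13, C_2 ≅ Z^5.

Boundary ∂_1: C_1 → C_0 is given by ∂[p,q] = [q] − [p]. For instance
  ∂[1,7] = [7] − [1].
The resulting 8×13 matrix has rank 7, and its Smith normal form has invariant factors (1,1,1,1,1,1,1).

The boundary map ∂_2: C_2 → C_1 maps a triangle to the signed sum of its edges. For instance
  ∂[2,4,7] = [4,7] − [2,7] + [2,4],
  ∂[3,4,7] = [4,7] − [3,7] + [3,4].
The 13×5 boundary matrix has rank 5 and Smith normal form diag(1,1,1,1,1).

Now H_k = ker ∂_k / im ∂_{k+1}, so:

  H_0: rank C_0 − rank ∂_1 = 8 − 7 = 1, and the invariant factors of ∂_1 are all 1, so H_0 ≅ Z.
  H_1: rank ker ∂_1 − rank ∂_2 = (13 − 7) − 5 = 1, and the invariant factors of ∂_2 are all 1, so H_1 ≅ Z.
  H_2: rank ker ∂_2 − rank ∂_3 = (5 − 5) − 0 = 0, and there is no ∂_3, so H_2 ≅ 0.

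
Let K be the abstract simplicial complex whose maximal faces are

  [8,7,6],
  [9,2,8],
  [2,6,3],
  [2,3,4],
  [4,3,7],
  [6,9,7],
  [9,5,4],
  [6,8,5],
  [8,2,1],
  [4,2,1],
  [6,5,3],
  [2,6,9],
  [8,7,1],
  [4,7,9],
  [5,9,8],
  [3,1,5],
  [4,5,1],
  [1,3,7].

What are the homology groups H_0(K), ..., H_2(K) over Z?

H_0 ≅ Z,  H_1 ≅ Z ⊕ Z/2,  H_2 = 0.

Order the vertices as 1 < 2 < 3 < 4 < 5 < 6 < 7 < 8 < 9. Listing each simplex with vertices in this order, K has dimension 2 with simplices:

  0-simplices (9): [1], [2], [3], [4], [5], [6], [7], [8], [9]
  1-simplices (27): (27 of them)
  2-simplices (18): [1,2,4], [1,2,8], [1,3,5], [1,3,7], [1,4,5], [1,7,8], [2,3,4], [2,3,6], [2,6,9], [2,8,9], [3,4,7], [3,5,6], [4,5,9], [4,7,9], [5,6,8], [5,8,9], [6,7,8], [6,7,9]

giving chain groups C_0 ≅ Z^9, C_1 ≅ Z^27, C_2 ≅ Z^18.

The boundary map ∂_1: C_1 → C_0 sends each edge [p,q] (with p < q) to q − p.
This gives a 9×27 integer matrix of rank 8; reducing to Smith normal form yields diagonal entries (1,1,1,1,1,1,1,1).

∂_2: C_2 → C_1 acts by ∂[p,q,r] = [q,r] − [p,r] + [p,q]. For instance
  ∂[2,3,6] = [3,6] − [2,6] + [2,3],
  ∂[1,3,5] = [3,5] − [1,5] + [1,3].
The 27×18 boundary matrix has rank 18 and Smith normal form diag(1,1,1,1,1,1,1,1,1,1,1,1,1,1,1,1,1,2).

Computing H_k = (kernel of ∂_k) / (image of ∂_{k+1}):

  H_0: rank C_0 − rank ∂_1 = 9 − 8 = 1, and the invariant factors of ∂_1 are all 1, so H_0 ≅ Z.
  H_1: rank ker ∂_1 − rank ∂_2 = (27 − 8) − 18 = 1, and ∂_2 has invariant factor 2 > 1, so H_1 ≅ Z ⊕ Z/2.
  H_2: rank ker ∂_2 − rank ∂_3 = (18 − 18) − 0 = 0, and there is no ∂_3, so H_2 ≅ 0.

(K is a triangulation of the Klein bottle.)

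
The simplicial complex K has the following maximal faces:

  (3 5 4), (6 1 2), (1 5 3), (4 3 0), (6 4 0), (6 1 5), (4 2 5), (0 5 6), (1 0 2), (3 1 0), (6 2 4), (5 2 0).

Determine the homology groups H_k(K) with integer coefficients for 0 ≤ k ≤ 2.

H_0 ≅ Z,  H_1 ≅ Z/2Z,  H_2 = 0.

Take the total order 0 < 1 < 2 < 3 < 4 < 5 < 6 on the vertex set. Then K (dimension 2) consists of the simplices:

  0-simplices (7): [0], [1], [2], [3], [4], [5], [6]
  1-simplices (18): [0,1], [0,2], [0,3], [0,4], [0,5], [0,6], [1,2], [1,3], [1,5], [1,6], [2,4], [2,5], [2,6], [3,4], [3,5], [4,5], [4,6], [5,6]
  2-simplices (12): [0,1,2], [0,1,3], [0,2,5], [0,3,4], [0,4,6], [0,5,6], [1,2,6], [1,3,5], [1,5,6], [2,4,5], [2,4,6], [3,4,5]

Hence C_0 ≅ Z^7, C_1 ≅ Z^18, C_2 ≅ Z^12.

The boundary map ∂_1: C_1 → C_0 sends each edge [p,q] (with p < q) to q − p.
The 7×18 boundary matrix has rank 6 and Smith normal form diag(1,1,1,1,1,1).

∂_2: C_2 → C_1 acts by ∂[p,q,r] = [q,r] − [p,r] + [p,q]. For instance
  ∂[0,1,2] = [1,2] − [0,2] + [0,1],
  ∂[1,5,6] = [5,6] − [1,6] + [1,5].
This gives a 18×12 integer matrix of rank 12; reducing to Smith normal form yields diagonal entries (1,1,1,1,1,1,1,1,1,1,1,2).

From H_k ≅ ker(∂_k) / im(∂_{k+1}) we obtain:

  H_0: rank C_0 − rank ∂_1 = 7 − 6 = 1, and the invariant factors of ∂_1 are all 1, so H_0 ≅ Z.
  H_1: rank ker ∂_1 − rank ∂_2 = (18 − 6) − 12 = 0, and ∂_2 has invariant factor 2 > 1, so H_1 ≅ Z/2Z.
  H_2: rank ker ∂_2 − rank ∂_3 = (12 − 12) − 0 = 0, and there is no ∂_3, so H_2 ≅ 0.

As a check, the Euler characteristic is 7 − 18 + 12 = 1, which agrees with 1 − 0 + 0 = 1.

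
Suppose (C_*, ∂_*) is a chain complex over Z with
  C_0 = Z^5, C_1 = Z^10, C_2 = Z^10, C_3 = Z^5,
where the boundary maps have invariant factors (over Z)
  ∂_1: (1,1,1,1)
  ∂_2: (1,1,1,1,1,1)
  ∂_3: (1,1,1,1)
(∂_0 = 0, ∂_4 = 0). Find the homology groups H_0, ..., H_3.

H_0: b_0 = 5 − 0 − 4 = 1; torsion from ∂_1 factors > 1: none. So H_0 = Z.
H_1: b_1 = 10 − 4 − 6 = 0; torsion from ∂_2 factors > 1: none. So H_1 = 0.
H_2: b_2 = 10 − 6 − 4 = 0; torsion from ∂_3 factors > 1: none. So H_2 = 0.
H_3: b_3 = 5 − 4 − 0 = 1; torsion from ∂_4 factors > 1: none. So H_3 = Z.

H_0 = Z,  H_1 = 0,  H_2 = 0,  H_3 = Z.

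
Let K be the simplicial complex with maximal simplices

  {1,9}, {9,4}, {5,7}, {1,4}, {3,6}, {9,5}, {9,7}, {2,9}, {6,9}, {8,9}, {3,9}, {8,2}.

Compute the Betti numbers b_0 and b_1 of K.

Take the total order 1 < 2 < 3 < 4 < 5 < 6 < 7 < 8 < 9 on the vertex set. Then K (dimension 1) consists of the simplices:

  0-simplices (9): [1], [2], [3], [4], [5], [6], [7], [8], [9]
  1-simplices (12): [1,4], [1,9], [2,8], [2,9], [3,6], [3,9], [4,9], [5,7], [5,9], [6,9], [7,9], [8,9]

Hence C_0 ≅ Z^9, C_1 ≅ Z^12.

∂_1: C_1 → C_0 sends each edge [p,q] (with p < q) to q − p. For instance
  ∂[3,9] = [9] − [3].
The 9×12 boundary matrix has rank 8 and Smith normal form diag(1,1,1,1,1,1,1,1).

From H_k ≅ ker(∂_k) / im(∂_{k+1}) we obtain:

  H_0: rank C_0 − rank ∂_1 = 9 − 8 = 1, and the invariant factors of ∂_1 are all 1, so H_0 ≅ Z.
  H_1: rank ker ∂_1 − rank ∂_2 = (12 − 8) − 0 = 4, and there is no ∂_2, so H_1 ≅ Z^4.

As a check, the Euler characteristic is 9 − 12 = -3, which agrees with 1 − 4 = -3.

Hence the Betti numbers are b_0 = 1, b_1 = 4.

b_0 = 1, b_1 = 4.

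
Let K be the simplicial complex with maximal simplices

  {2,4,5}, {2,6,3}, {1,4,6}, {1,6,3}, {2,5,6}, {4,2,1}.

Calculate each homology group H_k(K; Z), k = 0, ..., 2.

H_0 ≅ Z,  H_1 ≅ Z,  H_2 = 0.

Order the vertices as 1 < 2 < 3 < 4 < 5 < 6. Listing each simplex with vertices in this order, K has dimension 2 with simplices:

  0-simplices (6): [1], [2], [3], [4], [5], [6]
  1-simplices (12): [1,2], [1,3], [1,4], [1,6], [2,3], [2,4], [2,5], [2,6], [3,6], [4,5], [4,6], [5,6]
  2-simplices (6): [1,2,4], [1,3,6], [1,4,6], [2,3,6], [2,4,5], [2,5,6]

giving chain groups C_0 ≅ Z^6, C_1 ≅ Z^12, C_2 ≅ Z^6.

Boundary ∂_1: C_1 → C_0 sends each edge [p,q] (with p < q) to q − p. For instance
  ∂[4,5] = [5] − [4].
As a 6×12 matrix over Z this has rank 5, with invariant factors (1,1,1,1,1).

The boundary map ∂_2: C_2 → C_1 maps a triangle to the signed sum of its edges. For instance
  ∂[1,4,6] = [4,6] − [1,6] + [1,4],
  ∂[1,2,4] = [2,4] − [1,4] + [1,2].
The resulting 12×6 matrix has rank 6, and its Smith normal form has invariant factors (1,1,1,1,1,1).

Reading off H_k = ker ∂_k / im ∂_{k+1}:

  H_0: rank C_0 − rank ∂_1 = 6 − 5 = 1, and the invariant factors of ∂_1 are all 1, so H_0 ≅ Z.
  H_1: rank ker ∂_1 − rank ∂_2 = (12 − 5) − 6 = 1, and the invariant factors of ∂_2 are all 1, so H_1 ≅ Z.
  H_2: rank ker ∂_2 − rank ∂_3 = (6 − 6) − 0 = 0, and there is no ∂_3, so H_2 ≅ 0.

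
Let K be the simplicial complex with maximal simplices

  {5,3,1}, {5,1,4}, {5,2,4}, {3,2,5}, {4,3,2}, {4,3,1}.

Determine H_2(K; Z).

K has 5 vertices, 9 edges, 6 triangles.
rank ∂_2 = 5, rank ∂_3 = 0 ⇒ b_2 = 6 − 5 − 0 = 1. So H_2 = Z.

H_2 ≅ Z.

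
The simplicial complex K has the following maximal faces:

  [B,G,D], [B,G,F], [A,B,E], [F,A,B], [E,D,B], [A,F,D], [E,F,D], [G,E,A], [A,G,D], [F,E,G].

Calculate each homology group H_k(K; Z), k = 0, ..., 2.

H_0 = Z,  H_1 = Z/2,  H_2 = 0.

Order the vertices as A < B < D < E < F < G. Listing each simplex with vertices in this order, K has dimension 2 with simplices:

  0-simplices (6): A, B, D, E, F, G
  1-simplices (15): AB, AD, AE, AF, AG, BD, BE, BF, BG, DE, DF, DG, EF, EG, FG
  2-simplices (10): ABE, ABF, ADF, ADG, AEG, BDE, BDG, BFG, DEF, EFG

so the chain groups are C_0 ≅ Z^6, C_1 ≅ Z^15, C_2 ≅ Z^10.

Boundary ∂_1: C_1 → C_0 is given by ∂[p,q] = [q] − [p]. For instance
  ∂BF = F − B.
The 6×15 boundary matrix has rank 5 and Smith normal form diag(1,1,1,1,1).

The boundary map ∂_2: C_2 → C_1 acts by ∂[p,q,r] = [q,r] − [p,r] + [p,q]. For instance
  ∂AEG = EG − AG + AE,
  ∂BDG = DG − BG + BD.
The 15×10 boundary matrix has rank 10 and Smith normal form diag(1,1,1,1,1,1,1,1,1,2).

Computing H_k = (kernel of ∂_k) / (image of ∂_{k+1}):

  H_0: rank C_0 − rank ∂_1 = 6 − 5 = 1, and the invariant factors of ∂_1 are all 1, so H_0 = Z.
  H_1: rank ker ∂_1 − rank ∂_2 = (15 − 5) − 10 = 0, and ∂_2 has invariant factor 2 > 1, so H_1 = Z/2.
  H_2: rank ker ∂_2 − rank ∂_3 = (10 − 10) − 0 = 0, and there is no ∂_3, so H_2 = 0.

As a check, the Euler characteristic is 6 − 15 + 10 = 1, which agrees with 1 − 0 + 0 = 1.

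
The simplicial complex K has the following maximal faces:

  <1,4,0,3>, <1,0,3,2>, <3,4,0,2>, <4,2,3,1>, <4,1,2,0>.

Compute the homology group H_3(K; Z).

H_3 ≅ Z.

Take the total order 0 < 1 < 2 < 3 < 4 on the vertex set. Then K (dimension 3) consists of the simplices:

  0-simplices (5): [0], [1], [2], [3], [4]
  1-simplices (10): [0,1], [0,2], [0,3], [0,4], [1,2], [1,3], [1,4], [2,3], [2,4], [3,4]
  2-simplices (10): [0,1,2], [0,1,3], [0,1,4], [0,2,3], [0,2,4], [0,3,4], [1,2,3], [1,2,4], [1,3,4], [2,3,4]
  3-simplices (5): [0,1,2,3], [0,1,2,4], [0,1,3,4], [0,2,3,4], [1,2,3,4]

so the chain groups are C_0 ≅ Z^5, C_1 ≅ Z^10, C_2 ≅ Z^10, C_3 ≅ Z^5.

∂_1: C_1 → C_0 maps an edge to its endpoints' difference, ∂[p,q] = q − p. For instance
  ∂[3,4] = [4] − [3].
This gives a 5×10 integer matrix of rank 4; reducing to Smith normal form yields diagonal entries (1,1,1,1).

Boundary ∂_2: C_2 → C_1 acts by ∂[p,q,r] = [q,r] − [p,r] + [p,q]. For instance
  ∂[0,1,4] = [1,4] − [0,4] + [0,1],
  ∂[0,2,4] = [2,4] − [0,4] + [0,2].
The 10×10 boundary matrix has rank 6 and Smith normal form diag(1,1,1,1,1,1).

Boundary ∂_3: C_3 → C_2 sends each 3-simplex σ to the alternating sum Σ_i (−1)^i (σ with its i-th vertex removed). For instance
  ∂[0,1,2,4] = [1,2,4] − [0,2,4] + [0,1,4] − [0,1,2],
  ∂[0,2,3,4] = [2,3,4] − [0,3,4] + [0,2,4] − [0,2,3].
The resulting 10×5 matrix has rank 4, and its Smith normal form has invariant factors (1,1,1,1).

Now H_k = ker ∂_k / im ∂_{k+1}, so:

  H_3: rank ker ∂_3 − rank ∂_4 = (5 − 4) − 0 = 1, and there is no ∂_4, so H_3 = Z.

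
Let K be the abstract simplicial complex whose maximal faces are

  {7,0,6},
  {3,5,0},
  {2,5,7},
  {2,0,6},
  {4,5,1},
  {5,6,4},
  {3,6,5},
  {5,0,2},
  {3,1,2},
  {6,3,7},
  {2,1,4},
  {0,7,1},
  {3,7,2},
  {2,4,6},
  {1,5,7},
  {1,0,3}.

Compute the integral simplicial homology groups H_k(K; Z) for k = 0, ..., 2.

H_0 = Z,  H_1 = Z^2,  H_2 = Z.

K has 8 vertices, 24 edges, 16 triangles.
rank ∂_0 = 0, rank ∂_1 = 7 ⇒ b_0 = 8 − 0 − 7 = 1; all invariant factors of ∂_1 are 1 so no torsion. So H_0 = Z.
rank ∂_1 = 7, rank ∂_2 = 15 ⇒ b_1 = 24 − 7 − 15 = 2; all invariant factors of ∂_2 are 1 so no torsion. So H_1 = Z^2.
rank ∂_2 = 15, rank ∂_3 = 0 ⇒ b_2 = 16 − 15 − 0 = 1. So H_2 = Z.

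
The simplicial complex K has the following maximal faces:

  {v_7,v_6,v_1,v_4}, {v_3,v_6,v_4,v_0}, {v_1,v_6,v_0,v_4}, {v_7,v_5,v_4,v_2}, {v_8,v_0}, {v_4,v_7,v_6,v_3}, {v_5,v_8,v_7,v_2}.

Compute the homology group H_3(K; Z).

Fix the vertex order v_0 < v_1 < v_2 < v_3 < v_4 < v_5 < v_6 < v_7 < v_8 and write every simplex with vertices in increasing order. Then dim K = 3 and the simplices of K are:

  0-simplices (9): [v_0], [v_1], [v_2], [v_3], [v_4], [v_5], [v_6], [v_7], [v_8]
  1-simplices (22): (22 of them)
  2-simplices (19): (19 of them)
  3-simplices (6): [v_0,v_1,v_4,v_6], [v_0,v_3,v_4,v_6], [v_1,v_4,v_6,v_7], [v_2,v_4,v_5,v_7], [v_2,v_5,v_7,v_8], [v_3,v_4,v_6,v_7]

Hence C_0 ≅ Z^9, C_1 ≅ Z^22, C_2 ≅ Z^19, C_3 ≅ Z^6.

Boundary ∂_1: C_1 → C_0 is given by ∂[p,q] = [q] − [p].
The 9×22 boundary matrix has rank 8 and Smith normal form diag(1,1,1,1,1,1,1,1).

Boundary ∂_2: C_2 → C_1 acts by ∂[p,q,r] = [q,r] − [p,r] + [p,q]. For instance
  ∂[v_1,v_4,v_6] = [v_4,v_6] − [v_1,v_6] + [v_1,v_4],
  ∂[v_3,v_6,v_7] = [v_6,v_7] − [v_3,v_7] + [v_3,v_6].
The 22×19 boundary matrix has rank 13 and Smith normal form diag(1,1,1,1,1,1,1,1,1,1,1,1,1).

Boundary ∂_3: C_3 → C_2 sends each 3-simplex σ to the alternating sum Σ_i (−1)^i (σ with its i-th vertex removed). For instance
  ∂[v_0,v_3,v_4,v_6] = [v_3,v_4,v_6] − [v_0,v_4,v_6] + [v_0,v_3,v_6] − [v_0,v_3,v_4],
  ∂[v_2,v_5,v_7,v_8] = [v_5,v_7,v_8] − [v_2,v_7,v_8] + [v_2,v_5,v_8] − [v_2,v_5,v_7].
This gives a 19×6 integer matrix of rank 6; reducing to Smith normal form yields diagonal entries (1,1,1,1,1,1).

Computing H_k = (kernel of ∂_k) / (image of ∂_{k+1}):

  H_3: rank ker ∂_3 − rank ∂_4 = (6 − 6) − 0 = 0, and there is no ∂_4, so H_3 = 0.

H_3 ≅ 0.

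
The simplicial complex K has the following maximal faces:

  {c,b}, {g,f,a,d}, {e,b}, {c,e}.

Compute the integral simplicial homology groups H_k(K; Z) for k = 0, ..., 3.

H_0 = Z^2,  H_1 = Z,  H_2 = 0,  H_3 = 0.

K has 7 vertices, 9 edges, 4 triangles, 1 3-simplex.
rank ∂_0 = 0, rank ∂_1 = 5 ⇒ b_0 = 7 − 0 − 5 = 2; all invariant factors of ∂_1 are 1 so no torsion. So H_0 = Z^2.
rank ∂_1 = 5, rank ∂_2 = 3 ⇒ b_1 = 9 − 5 − 3 = 1; all invariant factors of ∂_2 are 1 so no torsion. So H_1 = Z.
rank ∂_2 = 3, rank ∂_3 = 1 ⇒ b_2 = 4 − 3 − 1 = 0; all invariant factors of ∂_3 are 1 so no torsion. So H_2 = 0.
rank ∂_3 = 1, rank ∂_4 = 0 ⇒ b_3 = 1 − 1 − 0 = 0. So H_3 = 0.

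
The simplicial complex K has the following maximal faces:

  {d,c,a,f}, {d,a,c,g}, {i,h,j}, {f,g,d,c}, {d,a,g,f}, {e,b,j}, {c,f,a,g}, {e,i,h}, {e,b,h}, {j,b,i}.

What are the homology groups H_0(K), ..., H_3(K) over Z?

Take the total order a < b < c < d < e < f < g < h < i < j on the vertex set. Then K (dimension 3) consists of the simplices:

  0-simplices (10): a, b, c, d, e, f, g, h, i, j
  1-simplices (20): ac, ad, af, ag, be, bh, bi, bj, cd, cf, cg, df, dg, eh, ei, ej, fg, hi, hj, ij
  2-simplices (15): acd, acf, acg, adf, adg, afg, beh, bej, bij, cdf, cdg, cfg, dfg, ehi, hij
  3-simplices (5): acdf, acdg, acfg, adfg, cdfg

Hence C_0 ≅ Z^10, C_1 ≅ Z^20, C_2 ≅ Z^15, C_3 ≅ Z^5.

∂_1: C_1 → C_0 sends each edge [p,q] (with p < q) to q − p.
The 10×20 boundary matrix has rank 8 and Smith normal form diag(1,1,1,1,1,1,1,1).

∂_2: C_2 → C_1 sends each 2-simplex [p,q,r] to [q,r] − [p,r] + [p,q]. For instance
  ∂cdf = df − cf + cd,
  ∂acf = cf − af + ac.
This gives a 20×15 integer matrix of rank 11; reducing to Smith normal form yields diagonal entries (1,1,1,1,1,1,1,1,1,1,1).

The boundary map ∂_3: C_3 → C_2 sends each 3-simplex σ to the alternating sum Σ_i (−1)^i (σ with its i-th vertex removed). For instance
  ∂adfg = dfg − afg + adg − adf,
  ∂acdf = cdf − adf + acf − acd.
This gives a 15×5 integer matrix of rank 4; reducing to Smith normal form yields diagonal entries (1,1,1,1).

Computing H_k = (kernel of ∂_k) / (image of ∂_{k+1}):

  H_0: rank C_0 − rank ∂_1 = 10 − 8 = 2, and the invariant factors of ∂_1 are all 1, so H_0 = Z^2.
  H_1: rank ker ∂_1 − rank ∂_2 = (20 − 8) − 11 = 1, and the invariant factors of ∂_2 are all 1, so H_1 = Z.
  H_2: rank ker ∂_2 − rank ∂_3 = (15 − 11) − 4 = 0, and the invariant factors of ∂_3 are all 1, so H_2 = 0.
  H_3: rank ker ∂_3 − rank ∂_4 = (5 − 4) − 0 = 1, and there is no ∂_4, so H_3 = Z.

(K is a triangulation of the disjoint union of the 3-sphere S^3 and the Möbius band.)

H_0 ≅ Z^2,  H_1 ≅ Z,  H_2 = 0,  H_3 ≅ Z.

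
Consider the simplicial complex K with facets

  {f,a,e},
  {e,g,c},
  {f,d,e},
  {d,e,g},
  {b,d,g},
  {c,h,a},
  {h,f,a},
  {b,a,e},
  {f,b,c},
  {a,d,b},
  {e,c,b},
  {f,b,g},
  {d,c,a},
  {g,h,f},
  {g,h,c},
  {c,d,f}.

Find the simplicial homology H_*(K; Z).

Order the vertices as a < b < c < d < e < f < g < h. Listing each simplex with vertices in this order, K has dimension 2 with simplices:

  0-simplices (8): a, b, c, d, e, f, g, h
  1-simplices (24): ab, ac, ad, ae, af, ah, bc, bd, be, bf, bg, cd, ce, cf, cg, ch, de, df, dg, ef, eg, fg, fh, gh
  2-simplices (16): abd, abe, acd, ach, aef, afh, bce, bcf, bdg, bfg, cdf, ceg, cgh, def, deg, fgh

so the chain groups are C_0 ≅ Z^8, C_1 ≅ Z^24, C_2 ≅ Z^16.

∂_1: C_1 → C_0 is given by ∂[p,q] = [q] − [p].
The resulting 8×24 matrix has rank 7, and its Smith normal form has invariant factors (1,1,1,1,1,1,1).

The boundary map ∂_2: C_2 → C_1 acts by ∂[p,q,r] = [q,r] − [p,r] + [p,q]. For instance
  ∂aef = ef − af + ae,
  ∂abe = be − ae + ab.
This gives a 24×16 integer matrix of rank 15; reducing to Smith normal form yields diagonal entries (1,1,1,1,1,1,1,1,1,1,1,1,1,1,1).

Reading off H_k = ker ∂_k / im ∂_{k+1}:

  H_0: rank C_0 − rank ∂_1 = 8 − 7 = 1, and the invariant factors of ∂_1 are all 1, so H_0 ≅ Z.
  H_1: rank ker ∂_1 − rank ∂_2 = (24 − 7) − 15 = 2, and the invariant factors of ∂_2 are all 1, so H_1 ≅ Z^2.
  H_2: rank ker ∂_2 − rank ∂_3 = (16 − 15) − 0 = 1, and there is no ∂_3, so H_2 ≅ Z.

H_0 = Z,  H_1 = Z^2,  H_2 = Z.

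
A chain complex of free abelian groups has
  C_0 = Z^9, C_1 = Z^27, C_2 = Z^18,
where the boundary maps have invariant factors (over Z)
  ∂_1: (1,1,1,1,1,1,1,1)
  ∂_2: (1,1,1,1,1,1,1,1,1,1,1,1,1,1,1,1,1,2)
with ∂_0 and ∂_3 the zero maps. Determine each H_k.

H_0 ≅ Z,  H_1 ≅ Z ⊕ Z/2Z,  H_2 = 0.

H_0: b_0 = 9 − 0 − 8 = 1; torsion from ∂_1 factors > 1: none. So H_0 ≅ Z.
H_1: b_1 = 27 − 8 − 18 = 1; torsion from ∂_2 factors > 1: [2]. So H_1 ≅ Z ⊕ Z/2Z.
H_2: b_2 = 18 − 18 − 0 = 0; torsion from ∂_3 factors > 1: none. So H_2 ≅ 0.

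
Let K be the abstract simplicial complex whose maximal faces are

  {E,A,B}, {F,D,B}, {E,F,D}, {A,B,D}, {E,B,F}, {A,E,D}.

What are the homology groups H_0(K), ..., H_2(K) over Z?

Take the total order A < B < D < E < F on the vertex set. Then K (dimension 2) consists of the simplices:

  0-simplices (5): A, B, D, E, F
  1-simplices (9): AB, AD, AE, BD, BE, BF, DE, DF, EF
  2-simplices (6): ABD, ABE, ADE, BDF, BEF, DEF

Hence C_0 ≅ Z^5, C_1 ≅ Z^9, C_2 ≅ Z^6.

The boundary map ∂_1: C_1 → C_0 is given by ∂[p,q] = [q] − [p]. For instance
  ∂AD = D − A.
As a 5×9 matrix over Z this has rank 4, with invariant factors (1,1,1,1).

The boundary map ∂_2: C_2 → C_1 sends each 2-simplex [p,q,r] to [q,r] − [p,r] + [p,q]. For instance
  ∂ABE = BE − AE + AB,
  ∂DEF = EF − DF + DE.
The 9×6 boundary matrix has rank 5 and Smith normal form diag(1,1,1,1,1).

Now H_k = ker ∂_k / im ∂_{k+1}, so:

  H_0: rank C_0 − rank ∂_1 = 5 − 4 = 1, and the invariant factors of ∂_1 are all 1, so H_0 = Z.
  H_1: rank ker ∂_1 − rank ∂_2 = (9 − 4) − 5 = 0, and the invariant factors of ∂_2 are all 1, so H_1 = 0.
  H_2: rank ker ∂_2 − rank ∂_3 = (6 − 5) − 0 = 1, and there is no ∂_3, so H_2 = Z.

As a check, the Euler characteristic is 5 − 9 + 6 = 2, which agrees with 1 − 0 + 1 = 2.
(K is a triangulation of the 2-sphere S^2.)

H_0 ≅ Z,  H_1 = 0,  H_2 ≅ Z.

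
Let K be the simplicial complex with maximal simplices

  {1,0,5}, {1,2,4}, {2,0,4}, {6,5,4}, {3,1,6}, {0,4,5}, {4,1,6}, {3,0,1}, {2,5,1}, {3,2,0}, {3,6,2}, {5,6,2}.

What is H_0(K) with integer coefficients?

H_0 = Z.

Order the vertices as 0 < 1 < 2 < 3 < 4 < 5 < 6. Listing each simplex with vertices in this order, K has dimension 2 with simplices:

  0-simplices (7): [0], [1], [2], [3], [4], [5], [6]
  1-simplices (18): [0,1], [0,2], [0,3], [0,4], [0,5], [1,2], [1,3], [1,4], [1,5], [1,6], [2,3], [2,4], [2,5], [2,6], [3,6], [4,5], [4,6], [5,6]
  2-simplices (12): [0,1,3], [0,1,5], [0,2,3], [0,2,4], [0,4,5], [1,2,4], [1,2,5], [1,3,6], [1,4,6], [2,3,6], [2,5,6], [4,5,6]

Hence C_0 ≅ Z^7, C_1 ≅ Z^18, C_2 ≅ Z^12.

The boundary map ∂_1: C_1 → C_0 sends each edge [p,q] (with p < q) to q − p. For instance
  ∂[1,3] = [3] − [1].
As a 7×18 matrix over Z this has rank 6, with invariant factors (1,1,1,1,1,1).

The boundary map ∂_2: C_2 → C_1 sends each 2-simplex [p,q,r] to [q,r] − [p,r] + [p,q]. For instance
  ∂[1,2,4] = [2,4] − [1,4] + [1,2],
  ∂[0,4,5] = [4,5] − [0,5] + [0,4].
As a 18×12 matrix over Z this has rank 12, with invariant factors (1,1,1,1,1,1,1,1,1,1,1,2).

Computing H_k = (kernel of ∂_k) / (image of ∂_{k+1}):

  H_0: rank C_0 − rank ∂_1 = 7 − 6 = 1, and the invariant factors of ∂_1 are all 1, so H_0 ≅ Z.

(K is a triangulation of the real projective plane RP^2.)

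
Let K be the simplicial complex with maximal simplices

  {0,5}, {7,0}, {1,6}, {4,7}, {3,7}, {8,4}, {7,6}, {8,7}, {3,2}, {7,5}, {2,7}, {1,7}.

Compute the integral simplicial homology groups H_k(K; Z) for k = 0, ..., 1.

H_0 ≅ Z,  H_1 ≅ Z^4.

Take the total order 0 < 1 < 2 < 3 < 4 < 5 < 6 < 7 < 8 on the vertex set. Then K (dimension 1) consists of the simplices:

  0-simplices (9): [0], [1], [2], [3], [4], [5], [6], [7], [8]
  1-simplices (12): [0,5], [0,7], [1,6], [1,7], [2,3], [2,7], [3,7], [4,7], [4,8], [5,7], [6,7], [7,8]

so the chain groups are C_0 ≅ Z^9, C_1 ≅ Z^12.

The boundary map ∂_1: C_1 → C_0 is given by ∂[p,q] = [q] − [p]. For instance
  ∂[1,6] = [6] − [1].
As a 9×12 matrix over Z this has rank 8, with invariant factors (1,1,1,1,1,1,1,1).

Computing H_k = (kernel of ∂_k) / (image of ∂_{k+1}):

  H_0: rank C_0 − rank ∂_1 = 9 − 8 = 1, and the invariant factors of ∂_1 are all 1, so H_0 ≅ Z.
  H_1: rank ker ∂_1 − rank ∂_2 = (12 − 8) − 0 = 4, and there is no ∂_2, so H_1 ≅ Z^4.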